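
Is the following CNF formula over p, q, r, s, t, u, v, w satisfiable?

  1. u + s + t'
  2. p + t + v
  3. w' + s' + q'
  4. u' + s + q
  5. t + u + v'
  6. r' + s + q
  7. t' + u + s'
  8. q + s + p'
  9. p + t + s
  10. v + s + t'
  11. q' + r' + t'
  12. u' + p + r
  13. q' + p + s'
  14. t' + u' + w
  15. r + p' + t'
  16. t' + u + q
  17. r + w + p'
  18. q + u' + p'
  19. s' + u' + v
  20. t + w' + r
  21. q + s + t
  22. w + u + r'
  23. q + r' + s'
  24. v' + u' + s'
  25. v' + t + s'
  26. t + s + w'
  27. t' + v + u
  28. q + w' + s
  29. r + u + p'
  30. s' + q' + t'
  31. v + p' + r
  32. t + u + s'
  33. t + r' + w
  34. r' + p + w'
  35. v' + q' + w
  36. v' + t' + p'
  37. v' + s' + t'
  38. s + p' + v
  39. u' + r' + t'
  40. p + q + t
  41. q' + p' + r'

No, unsatisfiable

Suppose u = 1.
Suppose s = 1.
From the singleton clause (v), v = 1.
Now (v') is unsatisfied and unit — conflict.
Backtrack on s: now try s = 0.
From the singleton clause (q), q = 1.
Suppose p = 1.
From the singleton clause (v), v = 1.
From the singleton clause (w), w = 1.
From the singleton clause (t), t = 1.
Now (t') is unsatisfied and unit — conflict.
Backtrack on p: now try p = 0.
From the singleton clause (t), t = 1.
From the singleton clause (v), v = 1.
From the singleton clause (r'), r = 0.
Now (r) is unsatisfied and unit — conflict.
Neither p = 1 nor p = 0 works.
Neither s = 1 nor s = 0 works.
Backtrack on u: now try u = 0.
Suppose s = 1.
From the singleton clause (t'), t = 0.
Now (t) is unsatisfied and unit — conflict.
Backtrack on s: now try s = 0.
From the singleton clause (t'), t = 0.
From the singleton clause (v'), v = 0.
From the singleton clause (p), p = 1.
Now (p') is unsatisfied and unit — conflict.
Neither s = 1 nor s = 0 works.
Neither u = 1 nor u = 0 works.
No assignment satisfies every clause.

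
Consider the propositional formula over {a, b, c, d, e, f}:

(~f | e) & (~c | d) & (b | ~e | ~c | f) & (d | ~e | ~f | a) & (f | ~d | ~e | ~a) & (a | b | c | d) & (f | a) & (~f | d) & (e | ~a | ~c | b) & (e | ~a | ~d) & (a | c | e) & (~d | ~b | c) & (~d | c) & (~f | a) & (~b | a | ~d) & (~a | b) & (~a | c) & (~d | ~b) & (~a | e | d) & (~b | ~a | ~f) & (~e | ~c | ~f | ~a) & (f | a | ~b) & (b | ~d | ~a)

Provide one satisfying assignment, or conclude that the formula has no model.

UNSATISFIABLE

Branch on f: set f = 0.
Unit clause (a) forces a = 1.
Unit clause (b) forces b = 1.
Unit clause (c) forces c = 1.
Unit clause (d) forces d = 1.
But (~d) is also a unit clause — contradiction.
So f must be the other value — set f = 1.
Unit clause (e) forces e = 1.
Unit clause (d) forces d = 1.
Unit clause (c) forces c = 1.
Unit clause (a) forces a = 1.
But (~a) is also a unit clause — contradiction.
Neither f = 1 nor f = 0 works.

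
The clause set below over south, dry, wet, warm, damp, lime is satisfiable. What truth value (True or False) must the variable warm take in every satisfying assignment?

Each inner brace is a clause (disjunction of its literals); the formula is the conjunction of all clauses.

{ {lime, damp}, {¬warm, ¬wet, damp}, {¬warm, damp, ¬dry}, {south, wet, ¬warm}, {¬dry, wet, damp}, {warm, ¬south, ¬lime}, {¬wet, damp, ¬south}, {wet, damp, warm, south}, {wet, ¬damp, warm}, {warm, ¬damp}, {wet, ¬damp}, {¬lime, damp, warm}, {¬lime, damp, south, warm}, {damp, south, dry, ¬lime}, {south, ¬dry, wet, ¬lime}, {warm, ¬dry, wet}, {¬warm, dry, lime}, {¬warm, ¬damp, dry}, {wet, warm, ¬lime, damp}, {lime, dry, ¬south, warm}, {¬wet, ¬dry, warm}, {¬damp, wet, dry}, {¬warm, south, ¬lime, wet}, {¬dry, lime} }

Suppose warm = False.
Unit clause (¬damp) forces damp = False.
Unit clause (lime) forces lime = True.
But (¬lime) is also a unit clause — contradiction.
So every satisfying assignment has warm = True.

True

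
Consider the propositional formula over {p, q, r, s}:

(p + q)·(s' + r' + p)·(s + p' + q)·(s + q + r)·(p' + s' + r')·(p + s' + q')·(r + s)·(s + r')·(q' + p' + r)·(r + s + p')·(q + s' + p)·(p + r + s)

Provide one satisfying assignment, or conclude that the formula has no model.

Suppose p = 1.
Suppose s = 1.
From the singleton clause (r'), r = 0.
From the singleton clause (q'), q = 0.
Every clause now holds.

p: 1,  q: 0,  r: 0,  s: 1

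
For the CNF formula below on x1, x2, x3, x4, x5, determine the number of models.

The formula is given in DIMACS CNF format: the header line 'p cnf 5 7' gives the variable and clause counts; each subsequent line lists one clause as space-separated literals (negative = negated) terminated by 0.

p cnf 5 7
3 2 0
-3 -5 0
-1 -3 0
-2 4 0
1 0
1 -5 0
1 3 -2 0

2

There are 2^5 = 32 truth assignments over (x1, x2, x3, x4, x5).
Split on x4. With x4 = True, the clauses containing x4 are satisfied and ¬x4 drops from the rest; 2 of the 2^4 = 16 assignments to the other variables satisfy what remains.
With x4 = False, by the same count on the reduced clause set, 0 assignments work.
(One model: x1=T, x2=T, x3=F, x4=T, x5=F.)
Total: 2 + 0 = 2.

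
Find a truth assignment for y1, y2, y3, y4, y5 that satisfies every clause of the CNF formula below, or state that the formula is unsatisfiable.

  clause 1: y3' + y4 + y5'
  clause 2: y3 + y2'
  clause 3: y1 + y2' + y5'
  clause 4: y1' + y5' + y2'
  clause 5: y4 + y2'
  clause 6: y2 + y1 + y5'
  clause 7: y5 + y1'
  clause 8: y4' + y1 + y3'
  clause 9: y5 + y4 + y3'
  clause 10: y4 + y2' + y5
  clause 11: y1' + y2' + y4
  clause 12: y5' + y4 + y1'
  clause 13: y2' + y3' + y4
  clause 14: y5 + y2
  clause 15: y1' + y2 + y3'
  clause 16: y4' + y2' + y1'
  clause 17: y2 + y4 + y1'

Suppose y3 = 0.
The clause (y2') is unit, so y2 = 0.
The clause (y5) is unit, so y5 = 1.
The clause (y1) is unit, so y1 = 1.
The clause (y4) is unit, so y4 = 1.
This assignment satisfies each clause.

y1: 1,  y2: 0,  y3: 0,  y4: 1,  y5: 1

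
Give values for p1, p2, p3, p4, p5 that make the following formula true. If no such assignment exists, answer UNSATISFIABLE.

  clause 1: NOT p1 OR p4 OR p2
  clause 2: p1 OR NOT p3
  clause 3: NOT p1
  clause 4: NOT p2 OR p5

From the singleton clause (NOT p1), p1 = false.
From the singleton clause (NOT p3), p3 = false.
Branch on p2: set p2 = true.
From the singleton clause (p5), p5 = true.
No clause remains; p4 is free.

p1: false; p2: true; p3: false; p4: true; p5: true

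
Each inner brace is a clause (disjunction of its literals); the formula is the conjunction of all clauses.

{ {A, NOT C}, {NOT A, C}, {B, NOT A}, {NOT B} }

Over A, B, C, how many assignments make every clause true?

1

There are 2^3 = 8 truth assignments over (A, B, C).
Split on B. With B = true, the clauses containing B are satisfied and NOT B drops from the rest; 0 of the 2^2 = 4 assignments to the other variables satisfy what remains.
With B = false, by the same count on the reduced clause set, 1 assignment works.
Total: 0 + 1 = 1.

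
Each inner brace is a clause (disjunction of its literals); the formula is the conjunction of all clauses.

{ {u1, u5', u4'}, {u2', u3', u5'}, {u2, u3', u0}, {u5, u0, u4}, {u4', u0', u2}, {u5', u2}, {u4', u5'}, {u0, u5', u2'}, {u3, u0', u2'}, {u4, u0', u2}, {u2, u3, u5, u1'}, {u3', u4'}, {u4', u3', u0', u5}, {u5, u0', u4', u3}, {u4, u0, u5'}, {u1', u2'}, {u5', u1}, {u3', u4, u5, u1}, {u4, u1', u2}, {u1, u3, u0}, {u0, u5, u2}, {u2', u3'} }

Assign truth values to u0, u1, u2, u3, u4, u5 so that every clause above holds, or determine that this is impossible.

UNSATISFIABLE

Suppose u5 = 0.
Suppose u0 = 1.
Suppose u4 = 0.
The clause (u2) is unit, so u2 = 1.
The clause (u3) is unit, so u3 = 1.
That conflicts with the unit clause (u3').
Undo u4 and try u4 = 1.
The clause (u2) is unit, so u2 = 1.
The clause (u3) is unit, so u3 = 1.
That conflicts with the unit clause (u3').
Neither u4 = 1 nor u4 = 0 works.
Undo u0 and try u0 = 0.
The clause (u4) is unit, so u4 = 1.
The clause (u3') is unit, so u3 = 0.
The clause (u1) is unit, so u1 = 1.
The clause (u2) is unit, so u2 = 1.
That conflicts with the unit clause (u2').
Neither u0 = 1 nor u0 = 0 works.
Undo u5 and try u5 = 1.
The clause (u2) is unit, so u2 = 1.
The clause (u3') is unit, so u3 = 0.
The clause (u4') is unit, so u4 = 0.
The clause (u0) is unit, so u0 = 1.
That conflicts with the unit clause (u0').
Neither u5 = 1 nor u5 = 0 works.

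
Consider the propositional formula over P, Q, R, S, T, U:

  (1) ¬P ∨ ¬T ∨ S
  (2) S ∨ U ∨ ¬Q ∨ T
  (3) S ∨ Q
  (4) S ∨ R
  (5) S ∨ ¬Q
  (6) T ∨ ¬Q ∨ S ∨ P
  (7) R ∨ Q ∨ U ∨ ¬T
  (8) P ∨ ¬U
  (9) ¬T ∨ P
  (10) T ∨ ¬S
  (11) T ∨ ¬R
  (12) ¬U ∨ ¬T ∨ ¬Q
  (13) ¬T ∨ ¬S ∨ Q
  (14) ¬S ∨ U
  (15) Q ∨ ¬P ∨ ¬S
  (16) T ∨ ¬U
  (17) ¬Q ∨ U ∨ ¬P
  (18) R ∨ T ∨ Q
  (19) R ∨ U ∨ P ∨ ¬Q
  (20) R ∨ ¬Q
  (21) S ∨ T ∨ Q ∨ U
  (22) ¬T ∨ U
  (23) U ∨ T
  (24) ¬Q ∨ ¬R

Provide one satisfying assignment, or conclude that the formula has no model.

Suppose S = True.
From the singleton clause (T), T = True.
From the singleton clause (P), P = True.
From the singleton clause (Q), Q = True.
From the singleton clause (¬U), U = False.
Now (U) is unsatisfied and unit — conflict.
Backtrack on S: now try S = False.
From the singleton clause (Q), Q = True.
Now (¬Q) is unsatisfied and unit — conflict.
Both values of S lead to a conflict.

UNSATISFIABLE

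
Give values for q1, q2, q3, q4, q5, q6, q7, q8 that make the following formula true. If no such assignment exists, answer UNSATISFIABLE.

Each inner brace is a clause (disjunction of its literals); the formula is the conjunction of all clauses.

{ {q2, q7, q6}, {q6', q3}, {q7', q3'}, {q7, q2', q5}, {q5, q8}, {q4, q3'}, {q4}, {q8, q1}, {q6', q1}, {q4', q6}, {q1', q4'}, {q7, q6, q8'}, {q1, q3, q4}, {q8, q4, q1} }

UNSATISFIABLE

From the singleton clause (q4), q4 = 1.
From the singleton clause (q6), q6 = 1.
From the singleton clause (q3), q3 = 1.
From the singleton clause (q7'), q7 = 0.
From the singleton clause (q1), q1 = 1.
That conflicts with the unit clause (q1').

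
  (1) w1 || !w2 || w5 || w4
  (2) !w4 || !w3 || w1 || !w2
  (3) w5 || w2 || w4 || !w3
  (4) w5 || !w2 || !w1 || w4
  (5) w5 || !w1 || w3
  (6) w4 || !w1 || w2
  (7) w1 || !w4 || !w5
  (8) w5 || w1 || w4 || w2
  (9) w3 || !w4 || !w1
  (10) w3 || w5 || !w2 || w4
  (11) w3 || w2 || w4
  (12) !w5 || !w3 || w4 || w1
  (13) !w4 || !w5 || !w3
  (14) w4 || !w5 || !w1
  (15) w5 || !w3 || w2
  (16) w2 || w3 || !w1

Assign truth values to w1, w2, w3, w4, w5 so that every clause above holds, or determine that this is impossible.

Case w5 = false:
Case w1 = false:
Case w2 = true:
From the singleton clause (w4), w4 = true.
From the singleton clause (!w3), w3 = false.
This assignment satisfies each clause.

w1=false,  w2=true,  w3=false,  w4=true,  w5=false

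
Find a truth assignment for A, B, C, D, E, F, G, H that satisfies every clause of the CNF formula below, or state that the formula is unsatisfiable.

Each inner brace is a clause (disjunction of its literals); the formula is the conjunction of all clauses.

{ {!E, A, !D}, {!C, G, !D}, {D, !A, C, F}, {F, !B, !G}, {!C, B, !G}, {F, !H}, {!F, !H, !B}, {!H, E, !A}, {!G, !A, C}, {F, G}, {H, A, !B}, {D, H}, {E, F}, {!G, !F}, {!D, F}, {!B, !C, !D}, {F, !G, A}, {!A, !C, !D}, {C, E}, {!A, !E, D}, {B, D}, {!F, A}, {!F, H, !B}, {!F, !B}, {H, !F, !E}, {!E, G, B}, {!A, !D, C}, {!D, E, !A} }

Try F = true.
Unit clause (!G) forces G = false.
Unit clause (A) forces A = true.
Unit clause (!B) forces B = false.
Unit clause (D) forces D = true.
Unit clause (!C) forces C = false.
Now (C) is unsatisfied and unit — conflict.
Backtrack on F: now try F = false.
Unit clause (!H) forces H = false.
Unit clause (G) forces G = true.
Unit clause (!B) forces B = false.
Unit clause (!C) forces C = false.
Unit clause (!A) forces A = false.
Now (A) is unsatisfied and unit — conflict.
Neither F = true nor F = false works.

UNSATISFIABLE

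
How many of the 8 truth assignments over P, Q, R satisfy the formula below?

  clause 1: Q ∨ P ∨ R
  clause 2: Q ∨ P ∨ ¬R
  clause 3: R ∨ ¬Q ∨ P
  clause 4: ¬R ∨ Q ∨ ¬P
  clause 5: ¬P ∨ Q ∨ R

3

There are 2^3 = 8 truth assignments over (P, Q, R).
Split on P. With P = True, the clauses containing P are satisfied and ¬P drops from the rest; 2 of the 2^2 = 4 assignments to the other variables satisfy what remains.
With P = False, by the same count on the reduced clause set, 1 assignment works.
(One model: P=F, Q=T, R=T.)
Total: 2 + 1 = 3.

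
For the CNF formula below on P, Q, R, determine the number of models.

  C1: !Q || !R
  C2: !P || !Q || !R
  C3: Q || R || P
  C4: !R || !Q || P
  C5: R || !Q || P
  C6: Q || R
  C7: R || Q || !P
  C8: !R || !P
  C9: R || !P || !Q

1

There are 2^3 = 8 truth assignments over (P, Q, R).
Split on Q. With Q = true, the clauses containing Q are satisfied and !Q drops from the rest; 0 of the 2^2 = 4 assignments to the other variables satisfy what remains.
With Q = false, by the same count on the reduced clause set, 1 assignment works.
(One model: P=F, Q=F, R=T.)
Total: 0 + 1 = 1.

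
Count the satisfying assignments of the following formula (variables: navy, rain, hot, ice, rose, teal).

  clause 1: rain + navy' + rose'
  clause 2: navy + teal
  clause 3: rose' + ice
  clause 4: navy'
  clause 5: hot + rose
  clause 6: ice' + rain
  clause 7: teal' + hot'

1

There are 2^6 = 64 truth assignments over (navy, rain, hot, ice, rose, teal).
Split on hot. With hot = 1, the clauses containing hot are satisfied and hot' drops from the rest; 0 of the 2^5 = 32 assignments to the other variables satisfy what remains.
With hot = 0, by the same count on the reduced clause set, 1 assignment works.
(One model: navy=F, rain=T, hot=F, ice=T, rose=T, teal=T.)
Total: 0 + 1 = 1.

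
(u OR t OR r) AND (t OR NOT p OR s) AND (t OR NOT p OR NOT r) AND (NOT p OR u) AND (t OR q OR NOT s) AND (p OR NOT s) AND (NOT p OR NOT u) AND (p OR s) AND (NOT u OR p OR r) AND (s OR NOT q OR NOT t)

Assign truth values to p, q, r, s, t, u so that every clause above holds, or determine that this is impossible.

UNSATISFIABLE

Suppose p = false.
From the singleton clause (NOT s), s = false.
Now (s) is unsatisfied and unit — conflict.
So p must be the other value — set p = true.
From the singleton clause (u), u = true.
Now (NOT u) is unsatisfied and unit — conflict.
Both values of p lead to a conflict.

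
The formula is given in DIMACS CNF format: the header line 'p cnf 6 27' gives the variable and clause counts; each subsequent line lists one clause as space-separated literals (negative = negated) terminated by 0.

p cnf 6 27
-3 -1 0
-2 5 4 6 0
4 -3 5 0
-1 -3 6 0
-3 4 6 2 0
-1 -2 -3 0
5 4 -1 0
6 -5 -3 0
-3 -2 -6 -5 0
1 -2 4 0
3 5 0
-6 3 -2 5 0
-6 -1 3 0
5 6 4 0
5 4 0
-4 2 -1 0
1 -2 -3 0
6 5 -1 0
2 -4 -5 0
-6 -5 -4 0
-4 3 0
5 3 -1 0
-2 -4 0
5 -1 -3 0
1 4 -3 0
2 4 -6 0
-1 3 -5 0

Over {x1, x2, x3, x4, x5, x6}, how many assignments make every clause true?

3

There are 2^6 = 64 truth assignments over (x1, x2, x3, x4, x5, x6).
Split on x6. With x6 = True, the clauses containing x6 are satisfied and ¬x6 drops from the rest; 1 of the 2^5 = 32 assignments to the other variables satisfy what remains.
With x6 = False, by the same count on the reduced clause set, 2 assignments work.
Total: 1 + 2 = 3.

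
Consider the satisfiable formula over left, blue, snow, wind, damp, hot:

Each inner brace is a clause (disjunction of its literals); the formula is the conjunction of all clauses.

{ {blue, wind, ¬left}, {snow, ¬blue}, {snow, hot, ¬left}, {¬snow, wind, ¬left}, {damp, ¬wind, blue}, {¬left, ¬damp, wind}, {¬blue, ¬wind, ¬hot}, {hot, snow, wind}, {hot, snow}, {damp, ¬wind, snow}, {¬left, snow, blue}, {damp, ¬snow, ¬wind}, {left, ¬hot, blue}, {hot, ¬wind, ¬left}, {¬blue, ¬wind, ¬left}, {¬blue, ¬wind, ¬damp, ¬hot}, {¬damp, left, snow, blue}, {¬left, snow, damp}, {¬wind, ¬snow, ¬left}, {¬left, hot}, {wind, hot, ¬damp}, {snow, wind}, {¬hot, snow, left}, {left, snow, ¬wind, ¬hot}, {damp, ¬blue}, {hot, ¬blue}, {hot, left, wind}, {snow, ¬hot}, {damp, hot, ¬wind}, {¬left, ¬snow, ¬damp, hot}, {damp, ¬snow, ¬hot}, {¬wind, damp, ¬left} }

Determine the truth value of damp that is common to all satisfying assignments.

True

Suppose damp = False.
Unit clause (¬blue) forces blue = False.
Unit clause (¬wind) forces wind = False.
Unit clause (¬left) forces left = False.
Unit clause (¬hot) forces hot = False.
That conflicts with the unit clause (hot).
So every satisfying assignment has damp = True.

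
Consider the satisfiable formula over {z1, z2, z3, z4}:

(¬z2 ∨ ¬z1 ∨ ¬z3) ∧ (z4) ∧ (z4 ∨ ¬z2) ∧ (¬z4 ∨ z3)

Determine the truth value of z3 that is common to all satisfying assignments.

Suppose z3 = False.
Unit clause (z4) forces z4 = True.
But (¬z4) is also a unit clause — contradiction.
So every satisfying assignment has z3 = True.

True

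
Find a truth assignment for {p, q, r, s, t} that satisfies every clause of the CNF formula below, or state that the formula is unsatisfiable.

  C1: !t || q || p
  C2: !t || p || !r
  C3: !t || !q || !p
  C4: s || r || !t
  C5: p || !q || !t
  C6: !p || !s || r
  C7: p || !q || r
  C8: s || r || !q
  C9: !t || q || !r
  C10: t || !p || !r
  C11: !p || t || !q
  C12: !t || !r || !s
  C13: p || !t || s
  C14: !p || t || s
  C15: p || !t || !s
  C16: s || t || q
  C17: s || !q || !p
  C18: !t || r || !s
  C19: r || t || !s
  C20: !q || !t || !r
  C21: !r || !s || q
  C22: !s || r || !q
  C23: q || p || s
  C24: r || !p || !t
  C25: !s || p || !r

Suppose t = false.
Suppose p = false.
Suppose q = true.
From the singleton clause (r), r = true.
From the singleton clause (!s), s = false.
This assignment satisfies each clause.

p=false; q=true; r=true; s=false; t=false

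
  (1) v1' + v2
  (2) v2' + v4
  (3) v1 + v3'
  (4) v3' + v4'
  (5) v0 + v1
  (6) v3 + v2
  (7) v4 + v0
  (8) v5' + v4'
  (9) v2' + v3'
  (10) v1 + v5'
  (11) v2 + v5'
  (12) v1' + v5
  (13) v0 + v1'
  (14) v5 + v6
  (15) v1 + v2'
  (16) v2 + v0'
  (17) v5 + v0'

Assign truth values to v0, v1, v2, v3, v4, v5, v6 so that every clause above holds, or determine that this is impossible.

UNSATISFIABLE

Suppose v1 = 0.
(v3') alone gives v3 = 0.
(v0) alone gives v0 = 1.
(v2) alone gives v2 = 1.
That conflicts with the unit clause (v2').
Undo v1 and try v1 = 1.
(v2) alone gives v2 = 1.
(v4) alone gives v4 = 1.
(v3') alone gives v3 = 0.
(v5') alone gives v5 = 0.
That conflicts with the unit clause (v5).
Neither v1 = 1 nor v1 = 0 works.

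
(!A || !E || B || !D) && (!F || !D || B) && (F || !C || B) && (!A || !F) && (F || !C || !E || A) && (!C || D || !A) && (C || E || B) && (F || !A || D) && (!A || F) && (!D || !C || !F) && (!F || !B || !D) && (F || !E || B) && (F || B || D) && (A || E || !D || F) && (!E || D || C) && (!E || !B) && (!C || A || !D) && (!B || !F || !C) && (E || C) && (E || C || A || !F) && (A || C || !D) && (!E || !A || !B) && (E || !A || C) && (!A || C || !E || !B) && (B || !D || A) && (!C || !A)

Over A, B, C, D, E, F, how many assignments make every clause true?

3

There are 2^6 = 64 truth assignments over (A, B, C, D, E, F).
Split on C. With C = true, the clauses containing C are satisfied and !C drops from the rest; 3 of the 2^5 = 32 assignments to the other variables satisfy what remains.
With C = false, by the same count on the reduced clause set, 0 assignments work.
(One model: A=F, B=F, C=T, D=F, E=F, F=T.)
Total: 3 + 0 = 3.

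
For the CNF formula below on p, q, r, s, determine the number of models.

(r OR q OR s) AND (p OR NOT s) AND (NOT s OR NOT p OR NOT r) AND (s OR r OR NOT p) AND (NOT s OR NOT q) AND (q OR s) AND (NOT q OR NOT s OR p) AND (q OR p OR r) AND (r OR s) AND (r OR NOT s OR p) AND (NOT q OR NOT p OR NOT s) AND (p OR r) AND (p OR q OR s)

There are 2^4 = 16 truth assignments over (p, q, r, s).
Check each against the 13 clauses (columns in the order p, q, r, s):
  F F F F  ✗ fails (r OR q OR s)
  F F F T  ✗ fails (p OR NOT s)
  F F T F  ✗ fails (q OR s)
  F F T T  ✗ fails (p OR NOT s)
  F T F F  ✗ fails (r OR s)
  F T F T  ✗ fails (p OR NOT s)
  F T T F  ✓ satisfies all
  F T T T  ✗ fails (p OR NOT s)
  T F F F  ✗ fails (r OR q OR s)
  T F F T  ✓ satisfies all
  T F T F  ✗ fails (q OR s)
  T F T T  ✗ fails (NOT s OR NOT p OR NOT r)
  T T F F  ✗ fails (s OR r OR NOT p)
  T T F T  ✗ fails (NOT s OR NOT q)
  T T T F  ✓ satisfies all
  T T T T  ✗ fails (NOT s OR NOT p OR NOT r)
3 of the 16 rows are models.

3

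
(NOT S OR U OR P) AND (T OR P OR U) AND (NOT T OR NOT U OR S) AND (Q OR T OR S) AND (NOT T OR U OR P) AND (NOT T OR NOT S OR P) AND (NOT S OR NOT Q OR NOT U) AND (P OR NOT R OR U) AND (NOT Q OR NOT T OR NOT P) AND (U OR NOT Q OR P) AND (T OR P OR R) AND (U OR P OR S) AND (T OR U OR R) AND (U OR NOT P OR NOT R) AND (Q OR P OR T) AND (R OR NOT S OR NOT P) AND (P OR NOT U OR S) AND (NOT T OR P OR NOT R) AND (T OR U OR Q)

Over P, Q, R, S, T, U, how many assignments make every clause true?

There are 2^6 = 64 truth assignments over (P, Q, R, S, T, U).
Split on U. With U = true, the clauses containing U are satisfied and NOT U drops from the rest; 4 of the 2^5 = 32 assignments to the other variables satisfy what remains.
With U = false, by the same count on the reduced clause set, 1 assignment works.
Total: 4 + 1 = 5.

5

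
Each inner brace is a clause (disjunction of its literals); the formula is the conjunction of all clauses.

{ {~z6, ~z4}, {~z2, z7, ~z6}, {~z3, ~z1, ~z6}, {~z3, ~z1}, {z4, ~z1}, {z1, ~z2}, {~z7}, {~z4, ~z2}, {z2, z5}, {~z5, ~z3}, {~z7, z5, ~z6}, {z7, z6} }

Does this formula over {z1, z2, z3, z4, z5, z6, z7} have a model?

The clause (~z7) is unit, so z7 = 0.
The clause (z6) is unit, so z6 = 1.
The clause (~z4) is unit, so z4 = 0.
The clause (~z2) is unit, so z2 = 0.
The clause (~z1) is unit, so z1 = 0.
The clause (z5) is unit, so z5 = 1.
The clause (~z3) is unit, so z3 = 0.
This assignment satisfies each clause.
A satisfying assignment: z1=0,  z2=0,  z3=0,  z4=0,  z5=1,  z6=1,  z7=0.

Satisfiable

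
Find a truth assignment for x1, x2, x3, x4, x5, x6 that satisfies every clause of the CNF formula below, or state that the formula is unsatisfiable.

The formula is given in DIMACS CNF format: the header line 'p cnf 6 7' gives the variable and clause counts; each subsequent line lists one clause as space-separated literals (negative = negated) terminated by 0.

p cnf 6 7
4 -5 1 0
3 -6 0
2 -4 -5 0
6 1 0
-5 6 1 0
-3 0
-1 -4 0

x1=True; x2=False; x3=False; x4=False; x5=True; x6=False

Unit clause (¬x3) forces x3 = False.
Unit clause (¬x6) forces x6 = False.
Unit clause (x1) forces x1 = True.
Unit clause (¬x4) forces x4 = False.
No clause remains; x2, x5 are free.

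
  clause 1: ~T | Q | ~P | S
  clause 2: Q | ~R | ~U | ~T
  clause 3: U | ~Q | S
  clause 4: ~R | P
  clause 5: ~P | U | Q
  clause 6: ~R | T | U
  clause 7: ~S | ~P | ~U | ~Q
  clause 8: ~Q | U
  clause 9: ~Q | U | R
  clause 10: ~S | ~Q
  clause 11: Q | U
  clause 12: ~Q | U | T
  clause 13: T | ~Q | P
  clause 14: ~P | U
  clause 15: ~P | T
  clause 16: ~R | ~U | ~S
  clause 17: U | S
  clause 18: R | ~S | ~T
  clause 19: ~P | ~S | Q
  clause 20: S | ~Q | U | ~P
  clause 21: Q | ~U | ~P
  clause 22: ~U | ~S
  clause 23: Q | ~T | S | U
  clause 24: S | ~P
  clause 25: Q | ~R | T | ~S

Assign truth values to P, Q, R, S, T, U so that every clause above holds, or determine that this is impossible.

Suppose R = 0.
Suppose Q = 1.
The clause (U) is unit, so U = 1.
The clause (~S) is unit, so S = 0.
The clause (~P) is unit, so P = 0.
The clause (T) is unit, so T = 1.
Every clause now holds.

P=0,  Q=1,  R=0,  S=0,  T=1,  U=1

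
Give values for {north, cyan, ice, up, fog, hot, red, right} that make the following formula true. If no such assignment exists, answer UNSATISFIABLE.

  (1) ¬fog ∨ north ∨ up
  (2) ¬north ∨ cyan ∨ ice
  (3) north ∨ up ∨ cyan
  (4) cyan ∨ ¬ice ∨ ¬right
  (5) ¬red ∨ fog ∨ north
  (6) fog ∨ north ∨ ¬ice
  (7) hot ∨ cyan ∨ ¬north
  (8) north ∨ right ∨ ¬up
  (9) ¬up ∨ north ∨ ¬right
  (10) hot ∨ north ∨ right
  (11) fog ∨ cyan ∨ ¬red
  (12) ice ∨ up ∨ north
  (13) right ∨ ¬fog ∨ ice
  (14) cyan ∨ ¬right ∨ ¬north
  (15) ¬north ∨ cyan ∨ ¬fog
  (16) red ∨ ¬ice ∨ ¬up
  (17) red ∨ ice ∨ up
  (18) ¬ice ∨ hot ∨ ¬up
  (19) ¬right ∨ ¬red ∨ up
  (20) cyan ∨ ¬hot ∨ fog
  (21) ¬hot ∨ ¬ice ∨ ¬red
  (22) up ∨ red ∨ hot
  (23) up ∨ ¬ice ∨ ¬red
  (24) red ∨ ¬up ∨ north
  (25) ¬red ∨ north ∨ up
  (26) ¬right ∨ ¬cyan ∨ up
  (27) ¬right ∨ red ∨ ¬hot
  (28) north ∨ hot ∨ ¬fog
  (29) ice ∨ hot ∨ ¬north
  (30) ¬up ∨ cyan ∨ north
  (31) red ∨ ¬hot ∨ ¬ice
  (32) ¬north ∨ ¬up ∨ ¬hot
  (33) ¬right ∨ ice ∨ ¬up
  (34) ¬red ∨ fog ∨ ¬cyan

UNSATISFIABLE

Suppose fog = False.
Suppose red = False.
Suppose north = True.
Suppose cyan = True.
Suppose ice = False.
Unit clause (up) forces up = True.
Unit clause (hot) forces hot = True.
Now (¬hot) is unsatisfied and unit — conflict.
That branch fails; take ice = True instead.
Unit clause (¬up) forces up = False.
Unit clause (hot) forces hot = True.
Now (¬hot) is unsatisfied and unit — conflict.
Either choice for ice ends in contradiction.
That branch fails; take cyan = False instead.
Unit clause (ice) forces ice = True.
Unit clause (¬right) forces right = False.
Unit clause (hot) forces hot = True.
Now (¬hot) is unsatisfied and unit — conflict.
Either choice for cyan ends in contradiction.
That branch fails; take north = False instead.
Unit clause (¬ice) forces ice = False.
Unit clause (up) forces up = True.
Now (¬up) is unsatisfied and unit — conflict.
Either choice for north ends in contradiction.
That branch fails; take red = True instead.
Unit clause (north) forces north = True.
Unit clause (cyan) forces cyan = True.
Now (¬cyan) is unsatisfied and unit — conflict.
Either choice for red ends in contradiction.
That branch fails; take fog = True instead.
Suppose north = True.
Unit clause (cyan) forces cyan = True.
Suppose right = True.
Unit clause (up) forces up = True.
Unit clause (¬hot) forces hot = False.
Unit clause (¬ice) forces ice = False.
Now (ice) is unsatisfied and unit — conflict.
That branch fails; take right = False instead.
Unit clause (ice) forces ice = True.
Suppose red = True.
Unit clause (¬hot) forces hot = False.
Unit clause (¬up) forces up = False.
Now (up) is unsatisfied and unit — conflict.
That branch fails; take red = False instead.
Unit clause (¬up) forces up = False.
Unit clause (hot) forces hot = True.
Now (¬hot) is unsatisfied and unit — conflict.
Either choice for red ends in contradiction.
Either choice for right ends in contradiction.
That branch fails; take north = False instead.
Unit clause (up) forces up = True.
Unit clause (right) forces right = True.
Now (¬right) is unsatisfied and unit — conflict.
Either choice for north ends in contradiction.
Either choice for fog ends in contradiction.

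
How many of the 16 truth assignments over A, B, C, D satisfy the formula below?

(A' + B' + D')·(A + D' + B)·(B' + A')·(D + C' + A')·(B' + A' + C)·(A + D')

There are 2^4 = 16 truth assignments over (A, B, C, D).
Check each against the 6 clauses (columns in the order A, B, C, D):
  F F F F  ✓ satisfies all
  F F F T  ✗ fails (A + D' + B)
  F F T F  ✓ satisfies all
  F F T T  ✗ fails (A + D' + B)
  F T F F  ✓ satisfies all
  F T F T  ✗ fails (A + D')
  F T T F  ✓ satisfies all
  F T T T  ✗ fails (A + D')
  T F F F  ✓ satisfies all
  T F F T  ✓ satisfies all
  T F T F  ✗ fails (D + C' + A')
  T F T T  ✓ satisfies all
  T T F F  ✗ fails (B' + A')
  T T F T  ✗ fails (A' + B' + D')
  T T T F  ✗ fails (B' + A')
  T T T T  ✗ fails (A' + B' + D')
7 of the 16 rows are models.

7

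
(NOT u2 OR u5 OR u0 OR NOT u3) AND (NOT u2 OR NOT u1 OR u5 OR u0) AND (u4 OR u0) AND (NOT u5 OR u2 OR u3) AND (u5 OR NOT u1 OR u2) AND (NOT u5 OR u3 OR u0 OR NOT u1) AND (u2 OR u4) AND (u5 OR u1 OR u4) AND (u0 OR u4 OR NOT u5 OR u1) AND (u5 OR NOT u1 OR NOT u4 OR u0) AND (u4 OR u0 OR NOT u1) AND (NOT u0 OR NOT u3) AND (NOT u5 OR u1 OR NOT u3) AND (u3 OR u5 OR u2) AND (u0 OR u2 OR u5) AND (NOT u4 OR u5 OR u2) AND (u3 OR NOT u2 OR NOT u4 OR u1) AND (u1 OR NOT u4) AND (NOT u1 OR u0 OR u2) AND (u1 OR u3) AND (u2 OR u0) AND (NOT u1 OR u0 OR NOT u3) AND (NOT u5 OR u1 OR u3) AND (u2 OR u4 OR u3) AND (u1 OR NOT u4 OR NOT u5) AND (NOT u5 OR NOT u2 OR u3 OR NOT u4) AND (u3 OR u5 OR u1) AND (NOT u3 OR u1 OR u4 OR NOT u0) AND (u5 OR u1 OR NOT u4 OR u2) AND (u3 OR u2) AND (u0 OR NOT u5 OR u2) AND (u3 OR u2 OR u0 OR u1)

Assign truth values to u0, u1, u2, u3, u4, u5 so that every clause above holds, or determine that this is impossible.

u0: true; u1: true; u2: true; u3: false; u4: false; u5: false

Case u4 = false:
The clause (u0) is unit, so u0 = true.
The clause (u2) is unit, so u2 = true.
The clause (NOT u3) is unit, so u3 = false.
The clause (u1) is unit, so u1 = true.
All clauses hold; u5 can take either value.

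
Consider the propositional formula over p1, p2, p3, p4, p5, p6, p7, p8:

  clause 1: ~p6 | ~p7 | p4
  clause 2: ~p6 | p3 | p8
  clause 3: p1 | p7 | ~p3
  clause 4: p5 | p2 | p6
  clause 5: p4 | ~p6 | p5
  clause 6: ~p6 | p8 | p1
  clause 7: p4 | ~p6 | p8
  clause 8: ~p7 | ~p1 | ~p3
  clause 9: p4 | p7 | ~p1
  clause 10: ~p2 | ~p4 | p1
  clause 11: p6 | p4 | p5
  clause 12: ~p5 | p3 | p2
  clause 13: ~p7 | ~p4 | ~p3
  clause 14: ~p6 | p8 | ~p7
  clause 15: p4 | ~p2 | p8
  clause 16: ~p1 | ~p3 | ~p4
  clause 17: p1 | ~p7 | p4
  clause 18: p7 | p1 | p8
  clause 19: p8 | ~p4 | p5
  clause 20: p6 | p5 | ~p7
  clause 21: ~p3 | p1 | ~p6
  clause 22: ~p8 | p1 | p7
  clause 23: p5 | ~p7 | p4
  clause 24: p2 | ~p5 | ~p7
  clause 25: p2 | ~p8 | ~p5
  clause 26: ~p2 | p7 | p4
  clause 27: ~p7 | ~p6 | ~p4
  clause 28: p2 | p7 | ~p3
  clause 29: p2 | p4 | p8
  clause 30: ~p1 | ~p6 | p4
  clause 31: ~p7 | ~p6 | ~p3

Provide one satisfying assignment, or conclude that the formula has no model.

p1=1,  p2=1,  p3=0,  p4=0,  p5=1,  p6=0,  p7=1,  p8=1

Case p6 = 0:
Case p5 = 1:
Case p3 = 0:
From the singleton clause (p2), p2 = 1.
Case p4 = 0:
From the singleton clause (p8), p8 = 1.
From the singleton clause (p7), p7 = 1.
From the singleton clause (p1), p1 = 1.
This assignment satisfies each clause.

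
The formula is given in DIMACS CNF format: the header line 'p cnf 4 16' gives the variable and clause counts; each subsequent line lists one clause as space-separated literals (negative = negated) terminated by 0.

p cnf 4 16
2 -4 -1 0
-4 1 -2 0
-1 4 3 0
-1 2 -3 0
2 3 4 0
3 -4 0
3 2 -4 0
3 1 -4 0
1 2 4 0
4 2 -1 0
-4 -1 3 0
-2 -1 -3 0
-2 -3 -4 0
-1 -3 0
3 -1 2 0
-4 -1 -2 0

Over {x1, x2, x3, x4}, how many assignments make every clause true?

There are 2^4 = 16 truth assignments over (x1, x2, x3, x4).
Split on x4. With x4 = True, the clauses containing x4 are satisfied and ¬x4 drops from the rest; 1 of the 2^3 = 8 assignments to the other variables satisfy what remains.
With x4 = False, by the same count on the reduced clause set, 2 assignments work.
Total: 1 + 2 = 3.

3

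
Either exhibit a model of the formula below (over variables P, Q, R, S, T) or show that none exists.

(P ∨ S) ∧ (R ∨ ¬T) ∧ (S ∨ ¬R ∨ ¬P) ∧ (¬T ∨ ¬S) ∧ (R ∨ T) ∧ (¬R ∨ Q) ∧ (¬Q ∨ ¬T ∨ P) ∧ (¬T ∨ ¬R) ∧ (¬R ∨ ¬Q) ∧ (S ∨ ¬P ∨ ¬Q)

Try P = True.
Try R = True.
The clause (S) is unit, so S = True.
The clause (¬T) is unit, so T = False.
The clause (Q) is unit, so Q = True.
Now (¬Q) is unsatisfied and unit — conflict.
Undo R and try R = False.
The clause (¬T) is unit, so T = False.
Now (T) is unsatisfied and unit — conflict.
Either choice for R ends in contradiction.
Undo P and try P = False.
The clause (S) is unit, so S = True.
The clause (¬T) is unit, so T = False.
The clause (R) is unit, so R = True.
The clause (Q) is unit, so Q = True.
Now (¬Q) is unsatisfied and unit — conflict.
Either choice for P ends in contradiction.

UNSATISFIABLE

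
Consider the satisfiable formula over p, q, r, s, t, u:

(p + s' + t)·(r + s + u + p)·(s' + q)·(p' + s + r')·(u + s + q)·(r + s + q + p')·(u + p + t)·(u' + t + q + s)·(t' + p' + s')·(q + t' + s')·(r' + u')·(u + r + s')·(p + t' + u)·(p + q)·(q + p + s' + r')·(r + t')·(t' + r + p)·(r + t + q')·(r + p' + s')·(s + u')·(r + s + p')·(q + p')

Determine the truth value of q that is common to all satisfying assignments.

True

Suppose q = 0.
From the singleton clause (s'), s = 0.
From the singleton clause (u), u = 1.
Now (u') is unsatisfied and unit — conflict.
So every satisfying assignment has q = True.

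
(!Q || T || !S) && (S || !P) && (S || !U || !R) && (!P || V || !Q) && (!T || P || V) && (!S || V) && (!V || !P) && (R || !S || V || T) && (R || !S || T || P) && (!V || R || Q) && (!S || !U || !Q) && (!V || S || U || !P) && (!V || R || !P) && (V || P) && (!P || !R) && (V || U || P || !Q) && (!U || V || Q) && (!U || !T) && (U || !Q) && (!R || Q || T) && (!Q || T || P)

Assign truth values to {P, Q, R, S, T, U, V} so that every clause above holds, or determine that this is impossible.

Suppose S = true.
(V) alone gives V = true.
(!P) alone gives P = false.
Suppose Q = false.
(R) alone gives R = true.
(T) alone gives T = true.
(!U) alone gives U = false.
All clauses are satisfied.

P ↦ false; Q ↦ false; R ↦ true; S ↦ true; T ↦ true; U ↦ false; V ↦ true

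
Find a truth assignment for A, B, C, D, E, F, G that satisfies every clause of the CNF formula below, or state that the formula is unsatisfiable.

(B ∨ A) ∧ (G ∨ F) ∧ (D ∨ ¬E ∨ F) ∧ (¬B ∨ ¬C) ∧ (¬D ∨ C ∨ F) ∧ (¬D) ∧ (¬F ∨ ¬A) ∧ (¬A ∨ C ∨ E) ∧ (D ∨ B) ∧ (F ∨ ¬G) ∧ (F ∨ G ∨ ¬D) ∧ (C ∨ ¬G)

A: False, B: True, C: False, D: False, E: False, F: True, G: False

(¬D) alone gives D = False.
(B) alone gives B = True.
(¬C) alone gives C = False.
(¬G) alone gives G = False.
(F) alone gives F = True.
(¬A) alone gives A = False.
No clause remains; E is free.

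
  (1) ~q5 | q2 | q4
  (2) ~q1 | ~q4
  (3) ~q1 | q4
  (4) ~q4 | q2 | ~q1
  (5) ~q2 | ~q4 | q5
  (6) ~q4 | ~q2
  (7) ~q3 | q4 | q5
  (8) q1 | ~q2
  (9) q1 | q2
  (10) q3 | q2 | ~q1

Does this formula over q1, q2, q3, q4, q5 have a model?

Unsatisfiable

Suppose q1 = 0.
(~q2) alone gives q2 = 0.
Now (q2) is unsatisfied and unit — conflict.
That branch fails; take q1 = 1 instead.
(~q4) alone gives q4 = 0.
Now (q4) is unsatisfied and unit — conflict.
Neither q1 = 1 nor q1 = 0 works.
No assignment satisfies every clause.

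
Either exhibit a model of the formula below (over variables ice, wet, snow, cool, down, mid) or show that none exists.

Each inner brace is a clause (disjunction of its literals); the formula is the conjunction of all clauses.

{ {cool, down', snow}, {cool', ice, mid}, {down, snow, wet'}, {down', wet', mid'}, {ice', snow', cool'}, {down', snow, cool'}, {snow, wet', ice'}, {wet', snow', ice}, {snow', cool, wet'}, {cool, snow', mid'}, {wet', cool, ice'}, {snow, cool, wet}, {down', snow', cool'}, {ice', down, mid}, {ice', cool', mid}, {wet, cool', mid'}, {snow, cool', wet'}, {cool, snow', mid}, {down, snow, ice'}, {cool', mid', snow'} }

UNSATISFIABLE

Suppose cool = 1.
Suppose ice = 1.
(snow') alone gives snow = 0.
(down') alone gives down = 0.
That conflicts with the unit clause (down).
Undo ice and try ice = 0.
(mid) alone gives mid = 1.
(wet) alone gives wet = 1.
(down') alone gives down = 0.
(snow) alone gives snow = 1.
That conflicts with the unit clause (snow').
Neither ice = 1 nor ice = 0 works.
Undo cool and try cool = 0.
Suppose down = 0.
Suppose snow = 1.
(wet') alone gives wet = 0.
(mid') alone gives mid = 0.
That conflicts with the unit clause (mid).
Undo snow and try snow = 0.
(wet') alone gives wet = 0.
That conflicts with the unit clause (wet).
Neither snow = 1 nor snow = 0 works.
Undo down and try down = 1.
(snow) alone gives snow = 1.
(wet') alone gives wet = 0.
(mid') alone gives mid = 0.
That conflicts with the unit clause (mid).
Neither down = 1 nor down = 0 works.
Neither cool = 1 nor cool = 0 works.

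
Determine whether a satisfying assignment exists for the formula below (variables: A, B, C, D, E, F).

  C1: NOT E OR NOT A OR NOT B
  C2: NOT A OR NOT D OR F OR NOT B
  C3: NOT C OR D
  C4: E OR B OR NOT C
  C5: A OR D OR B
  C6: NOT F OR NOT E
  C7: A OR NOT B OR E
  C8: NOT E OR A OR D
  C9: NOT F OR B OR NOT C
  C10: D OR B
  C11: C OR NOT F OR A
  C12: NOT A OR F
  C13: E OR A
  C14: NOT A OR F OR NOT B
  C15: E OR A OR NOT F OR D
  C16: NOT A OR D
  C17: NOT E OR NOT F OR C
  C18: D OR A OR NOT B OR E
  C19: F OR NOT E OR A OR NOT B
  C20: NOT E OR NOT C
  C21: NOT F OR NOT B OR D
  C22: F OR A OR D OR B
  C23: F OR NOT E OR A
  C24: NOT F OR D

Branch on C: set C = false.
Branch on F: set F = true.
From the singleton clause (NOT E), E = false.
From the singleton clause (A), A = true.
From the singleton clause (D), D = true.
Every clause is now satisfied; B is unconstrained.
A satisfying assignment: A: true; B: true; C: false; D: true; E: false; F: true.

Satisfiable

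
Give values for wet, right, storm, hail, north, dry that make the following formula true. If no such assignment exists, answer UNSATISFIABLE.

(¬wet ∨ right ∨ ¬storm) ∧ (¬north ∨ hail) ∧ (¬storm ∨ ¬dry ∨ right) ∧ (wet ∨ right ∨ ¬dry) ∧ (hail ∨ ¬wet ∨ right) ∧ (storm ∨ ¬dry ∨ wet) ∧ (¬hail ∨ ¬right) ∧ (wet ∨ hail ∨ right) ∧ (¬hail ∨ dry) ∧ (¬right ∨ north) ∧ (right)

The clause (right) is unit, so right = True.
The clause (¬hail) is unit, so hail = False.
The clause (¬north) is unit, so north = False.
That conflicts with the unit clause (north).

UNSATISFIABLE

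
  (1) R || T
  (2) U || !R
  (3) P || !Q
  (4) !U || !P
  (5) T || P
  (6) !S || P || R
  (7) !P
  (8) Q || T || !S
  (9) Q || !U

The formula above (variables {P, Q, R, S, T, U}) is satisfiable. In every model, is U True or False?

Suppose U = true.
From the singleton clause (!P), P = false.
From the singleton clause (!Q), Q = false.
Now (Q) is unsatisfied and unit — conflict.
So every satisfying assignment has U = False.

False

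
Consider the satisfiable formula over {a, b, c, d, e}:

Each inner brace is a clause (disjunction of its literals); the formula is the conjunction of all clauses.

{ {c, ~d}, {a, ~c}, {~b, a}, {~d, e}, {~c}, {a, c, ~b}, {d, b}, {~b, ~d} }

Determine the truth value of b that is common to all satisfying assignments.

True

Suppose b = 0.
From the singleton clause (~c), c = 0.
From the singleton clause (~d), d = 0.
Now (d) is unsatisfied and unit — conflict.
So every satisfying assignment has b = True.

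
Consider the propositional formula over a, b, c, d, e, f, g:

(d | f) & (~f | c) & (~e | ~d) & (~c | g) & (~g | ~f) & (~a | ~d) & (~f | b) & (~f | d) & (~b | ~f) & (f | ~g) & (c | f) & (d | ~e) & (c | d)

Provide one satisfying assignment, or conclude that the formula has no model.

Suppose d = 1.
(~e) alone gives e = 0.
(~a) alone gives a = 0.
Suppose f = 0.
(~g) alone gives g = 0.
(~c) alone gives c = 0.
That conflicts with the unit clause (c).
Backtrack on f: now try f = 1.
(c) alone gives c = 1.
(g) alone gives g = 1.
That conflicts with the unit clause (~g).
Either choice for f ends in contradiction.
Backtrack on d: now try d = 0.
(f) alone gives f = 1.
That conflicts with the unit clause (~f).
Either choice for d ends in contradiction.

UNSATISFIABLE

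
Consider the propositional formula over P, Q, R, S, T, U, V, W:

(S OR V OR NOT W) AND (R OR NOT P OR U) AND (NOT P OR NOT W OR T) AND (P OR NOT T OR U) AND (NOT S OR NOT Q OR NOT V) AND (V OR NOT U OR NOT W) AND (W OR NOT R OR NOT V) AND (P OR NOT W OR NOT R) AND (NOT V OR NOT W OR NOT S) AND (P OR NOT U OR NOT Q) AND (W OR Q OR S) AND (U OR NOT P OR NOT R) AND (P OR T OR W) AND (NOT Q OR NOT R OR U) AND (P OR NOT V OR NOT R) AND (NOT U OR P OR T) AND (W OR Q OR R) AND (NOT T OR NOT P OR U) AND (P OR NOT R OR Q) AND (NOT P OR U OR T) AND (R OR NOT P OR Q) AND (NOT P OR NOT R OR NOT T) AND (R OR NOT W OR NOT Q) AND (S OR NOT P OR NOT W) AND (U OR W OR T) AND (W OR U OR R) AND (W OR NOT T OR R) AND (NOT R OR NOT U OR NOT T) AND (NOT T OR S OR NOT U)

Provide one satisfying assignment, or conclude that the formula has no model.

Try S = false.
Try V = false.
(NOT W) alone gives W = false.
(Q) alone gives Q = true.
Try P = true.
Try R = true.
(U) alone gives U = true.
(NOT T) alone gives T = false.
All clauses are satisfied.

P=true, Q=true, R=true, S=false, T=false, U=true, V=false, W=false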